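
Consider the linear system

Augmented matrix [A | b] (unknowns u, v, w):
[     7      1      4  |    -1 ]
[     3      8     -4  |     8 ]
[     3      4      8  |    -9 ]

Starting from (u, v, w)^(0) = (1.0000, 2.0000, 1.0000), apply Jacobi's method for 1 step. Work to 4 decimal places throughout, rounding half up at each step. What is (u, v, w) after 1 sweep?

(-1.0000, 1.1250, -2.5000)

Iteration 1:
  u = (-1 - (1)·2.0000 - (4)·1.0000) / (7) = -1.0000
  v = (8 - (3)·1.0000 - (-4)·1.0000) / (8) = 1.1250
  w = (-9 - (3)·1.0000 - (4)·2.0000) / (8) = -2.5000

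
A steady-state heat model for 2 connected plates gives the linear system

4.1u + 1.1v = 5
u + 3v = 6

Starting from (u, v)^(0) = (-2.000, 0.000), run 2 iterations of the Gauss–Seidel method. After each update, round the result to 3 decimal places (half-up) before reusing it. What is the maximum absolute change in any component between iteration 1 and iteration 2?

Iteration 1:
  u = (5 - (1.1)·0.000) / (4.1) = 1.220
  v = (6 - (1)·1.220) / (3) = 1.593
Iteration 2:
  u = (5 - (1.1)·1.593) / (4.1) = 0.792
  v = (6 - (1)·0.792) / (3) = 1.736
Change: (-0.428, 0.143) → max |·| = 0.428

0.428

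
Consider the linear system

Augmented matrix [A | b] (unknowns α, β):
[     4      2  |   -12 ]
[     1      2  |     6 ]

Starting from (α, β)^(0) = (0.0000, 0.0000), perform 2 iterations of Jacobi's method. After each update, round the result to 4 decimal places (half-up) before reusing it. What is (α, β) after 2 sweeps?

Iteration 1:
  α = (-12 - (2)·0.0000) / (4) = -3.0000
  β = (6 - (1)·0.0000) / (2) = 3.0000
Iteration 2:
  α = (-12 - (2)·3.0000) / (4) = -4.5000
  β = (6 - (1)·-3.0000) / (2) = 4.5000

(-4.5000, 4.5000)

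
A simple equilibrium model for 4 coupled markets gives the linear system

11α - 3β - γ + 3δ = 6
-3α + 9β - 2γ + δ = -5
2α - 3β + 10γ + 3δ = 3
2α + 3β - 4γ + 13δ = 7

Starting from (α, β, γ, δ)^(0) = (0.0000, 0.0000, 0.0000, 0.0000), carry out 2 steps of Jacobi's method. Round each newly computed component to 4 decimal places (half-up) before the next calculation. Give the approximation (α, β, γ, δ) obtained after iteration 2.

(0.2743, -0.3669, -0.1373, 0.6751)

Iteration 1:
  α = (6 - (-3)·0.0000 - (-1)·0.0000 - (3)·0.0000) / (11) = 0.5455
  β = (-5 - (-3)·0.0000 - (-2)·0.0000 - (1)·0.0000) / (9) = -0.5556
  γ = (3 - (2)·0.0000 - (-3)·0.0000 - (3)·0.0000) / (10) = 0.3000
  δ = (7 - (2)·0.0000 - (3)·0.0000 - (-4)·0.0000) / (13) = 0.5385
Iteration 2:
  α = (6 - (-3)·-0.5556 - (-1)·0.3000 - (3)·0.5385) / (11) = 0.2743
  β = (-5 - (-3)·0.5455 - (-2)·0.3000 - (1)·0.5385) / (9) = -0.3669
  γ = (3 - (2)·0.5455 - (-3)·-0.5556 - (3)·0.5385) / (10) = -0.1373
  δ = (7 - (2)·0.5455 - (3)·-0.5556 - (-4)·0.3000) / (13) = 0.6751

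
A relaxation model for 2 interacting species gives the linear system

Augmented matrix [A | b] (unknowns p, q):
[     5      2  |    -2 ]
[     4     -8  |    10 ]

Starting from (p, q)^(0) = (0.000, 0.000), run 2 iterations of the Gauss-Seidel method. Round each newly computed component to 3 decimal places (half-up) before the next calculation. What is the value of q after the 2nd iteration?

Iteration 1:
  p = (-2 - (2)·0.000) / (5) = -0.400
  q = (10 - (4)·-0.400) / (-8) = -1.450
Iteration 2:
  p = (-2 - (2)·-1.450) / (5) = 0.180
  q = (10 - (4)·0.180) / (-8) = -1.160

-1.160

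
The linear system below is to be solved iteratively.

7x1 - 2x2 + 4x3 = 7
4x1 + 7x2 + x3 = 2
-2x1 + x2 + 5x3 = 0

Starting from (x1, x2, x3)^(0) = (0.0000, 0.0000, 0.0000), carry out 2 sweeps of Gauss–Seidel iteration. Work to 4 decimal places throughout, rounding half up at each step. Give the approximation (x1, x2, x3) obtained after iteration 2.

Iteration 1:
  x1 = (7 - (-2)·0.0000 - (4)·0.0000) / (7) = 1.0000
  x2 = (2 - (4)·1.0000 - (1)·0.0000) / (7) = -0.2857
  x3 = (0 - (-2)·1.0000 - (1)·-0.2857) / (5) = 0.4571
Iteration 2:
  x1 = (7 - (-2)·-0.2857 - (4)·0.4571) / (7) = 0.6572
  x2 = (2 - (4)·0.6572 - (1)·0.4571) / (7) = -0.1551
  x3 = (0 - (-2)·0.6572 - (1)·-0.1551) / (5) = 0.2939

(0.6572, -0.1551, 0.2939)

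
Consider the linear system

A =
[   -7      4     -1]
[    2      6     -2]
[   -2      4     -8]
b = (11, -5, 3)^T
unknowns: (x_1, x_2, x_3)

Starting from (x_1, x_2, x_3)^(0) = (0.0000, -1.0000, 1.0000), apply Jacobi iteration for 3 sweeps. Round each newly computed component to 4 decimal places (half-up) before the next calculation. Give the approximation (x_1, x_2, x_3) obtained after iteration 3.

(-1.7713, -0.2738, -0.1235)

Iteration 1:
  x_1 = (11 - (4)·-1.0000 - (-1)·1.0000) / (-7) = -2.2857
  x_2 = (-5 - (2)·0.0000 - (-2)·1.0000) / (6) = -0.5000
  x_3 = (3 - (-2)·0.0000 - (4)·-1.0000) / (-8) = -0.8750
Iteration 2:
  x_1 = (11 - (4)·-0.5000 - (-1)·-0.8750) / (-7) = -1.7321
  x_2 = (-5 - (2)·-2.2857 - (-2)·-0.8750) / (6) = -0.3631
  x_3 = (3 - (-2)·-2.2857 - (4)·-0.5000) / (-8) = -0.0536
Iteration 3:
  x_1 = (11 - (4)·-0.3631 - (-1)·-0.0536) / (-7) = -1.7713
  x_2 = (-5 - (2)·-1.7321 - (-2)·-0.0536) / (6) = -0.2738
  x_3 = (3 - (-2)·-1.7321 - (4)·-0.3631) / (-8) = -0.1235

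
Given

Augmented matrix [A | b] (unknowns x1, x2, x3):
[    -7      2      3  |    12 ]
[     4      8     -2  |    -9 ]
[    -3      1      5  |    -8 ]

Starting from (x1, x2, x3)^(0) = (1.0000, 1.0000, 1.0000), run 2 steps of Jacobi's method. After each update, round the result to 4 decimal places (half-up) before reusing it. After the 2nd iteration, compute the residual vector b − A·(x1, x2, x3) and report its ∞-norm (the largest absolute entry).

Iteration 1:
  x1 = (12 - (2)·1.0000 - (3)·1.0000) / (-7) = -1.0000
  x2 = (-9 - (4)·1.0000 - (-2)·1.0000) / (8) = -1.3750
  x3 = (-8 - (-3)·1.0000 - (1)·1.0000) / (5) = -1.2000
Iteration 2:
  x1 = (12 - (2)·-1.3750 - (3)·-1.2000) / (-7) = -2.6214
  x2 = (-9 - (4)·-1.0000 - (-2)·-1.2000) / (8) = -0.9250
  x3 = (-8 - (-3)·-1.0000 - (1)·-1.3750) / (5) = -1.9250
Residual b − A·x = (1.2752, 5.0356, -5.3142); ∞-norm = 5.3142

5.3142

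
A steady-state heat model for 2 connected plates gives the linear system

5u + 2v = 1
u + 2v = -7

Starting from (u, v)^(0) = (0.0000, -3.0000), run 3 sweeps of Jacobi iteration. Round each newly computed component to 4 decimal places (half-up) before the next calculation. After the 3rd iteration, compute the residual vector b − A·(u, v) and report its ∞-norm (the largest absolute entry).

0.2800

Iteration 1:
  u = (1 - (2)·-3.0000) / (5) = 1.4000
  v = (-7 - (1)·0.0000) / (2) = -3.5000
Iteration 2:
  u = (1 - (2)·-3.5000) / (5) = 1.6000
  v = (-7 - (1)·1.4000) / (2) = -4.2000
Iteration 3:
  u = (1 - (2)·-4.2000) / (5) = 1.8800
  v = (-7 - (1)·1.6000) / (2) = -4.3000
Residual b − A·x = (0.2000, -0.2800); ∞-norm = 0.2800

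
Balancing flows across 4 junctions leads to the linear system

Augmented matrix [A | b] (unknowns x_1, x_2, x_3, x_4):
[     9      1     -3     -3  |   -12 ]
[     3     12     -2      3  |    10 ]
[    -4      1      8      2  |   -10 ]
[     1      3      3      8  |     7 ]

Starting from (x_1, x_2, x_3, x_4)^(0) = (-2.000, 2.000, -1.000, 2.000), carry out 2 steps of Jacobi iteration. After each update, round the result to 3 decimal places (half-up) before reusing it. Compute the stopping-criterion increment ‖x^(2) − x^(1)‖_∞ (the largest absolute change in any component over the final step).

Iteration 1:
  x_1 = (-12 - (1)·2.000 - (-3)·-1.000 - (-3)·2.000) / (9) = -1.222
  x_2 = (10 - (3)·-2.000 - (-2)·-1.000 - (3)·2.000) / (12) = 0.667
  x_3 = (-10 - (-4)·-2.000 - (1)·2.000 - (2)·2.000) / (8) = -3.000
  x_4 = (7 - (1)·-2.000 - (3)·2.000 - (3)·-1.000) / (8) = 0.750
Iteration 2:
  x_1 = (-12 - (1)·0.667 - (-3)·-3.000 - (-3)·0.750) / (9) = -2.157
  x_2 = (10 - (3)·-1.222 - (-2)·-3.000 - (3)·0.750) / (12) = 0.451
  x_3 = (-10 - (-4)·-1.222 - (1)·0.667 - (2)·0.750) / (8) = -2.132
  x_4 = (7 - (1)·-1.222 - (3)·0.667 - (3)·-3.000) / (8) = 1.903
Change: (-0.935, -0.216, 0.868, 1.153) → max |·| = 1.153

1.153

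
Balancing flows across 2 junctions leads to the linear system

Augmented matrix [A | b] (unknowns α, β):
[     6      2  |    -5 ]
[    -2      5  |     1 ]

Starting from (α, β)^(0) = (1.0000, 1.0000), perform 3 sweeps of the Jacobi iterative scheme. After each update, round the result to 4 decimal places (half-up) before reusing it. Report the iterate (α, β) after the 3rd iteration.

Iteration 1:
  α = (-5 - (2)·1.0000) / (6) = -1.1667
  β = (1 - (-2)·1.0000) / (5) = 0.6000
Iteration 2:
  α = (-5 - (2)·0.6000) / (6) = -1.0333
  β = (1 - (-2)·-1.1667) / (5) = -0.2667
Iteration 3:
  α = (-5 - (2)·-0.2667) / (6) = -0.7444
  β = (1 - (-2)·-1.0333) / (5) = -0.2133

(-0.7444, -0.2133)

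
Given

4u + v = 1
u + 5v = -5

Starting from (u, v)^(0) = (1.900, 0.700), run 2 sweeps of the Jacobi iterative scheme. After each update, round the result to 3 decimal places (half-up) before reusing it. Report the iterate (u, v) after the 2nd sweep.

Iteration 1:
  u = (1 - (1)·0.700) / (4) = 0.075
  v = (-5 - (1)·1.900) / (5) = -1.380
Iteration 2:
  u = (1 - (1)·-1.380) / (4) = 0.595
  v = (-5 - (1)·0.075) / (5) = -1.015

(0.595, -1.015)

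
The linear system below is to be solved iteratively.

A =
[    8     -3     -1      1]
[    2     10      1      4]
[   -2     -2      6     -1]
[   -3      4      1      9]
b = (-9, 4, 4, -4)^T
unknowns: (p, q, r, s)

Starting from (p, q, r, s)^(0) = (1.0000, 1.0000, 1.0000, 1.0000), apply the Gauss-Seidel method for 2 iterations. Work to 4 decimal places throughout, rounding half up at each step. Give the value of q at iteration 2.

Iteration 1:
  p = (-9 - (-3)·1.0000 - (-1)·1.0000 - (1)·1.0000) / (8) = -0.7500
  q = (4 - (2)·-0.7500 - (1)·1.0000 - (4)·1.0000) / (10) = 0.0500
  r = (4 - (-2)·-0.7500 - (-2)·0.0500 - (-1)·1.0000) / (6) = 0.6000
  s = (-4 - (-3)·-0.7500 - (4)·0.0500 - (1)·0.6000) / (9) = -0.7833
Iteration 2:
  p = (-9 - (-3)·0.0500 - (-1)·0.6000 - (1)·-0.7833) / (8) = -0.9333
  q = (4 - (2)·-0.9333 - (1)·0.6000 - (4)·-0.7833) / (10) = 0.8400
  r = (4 - (-2)·-0.9333 - (-2)·0.8400 - (-1)·-0.7833) / (6) = 0.5050
  s = (-4 - (-3)·-0.9333 - (4)·0.8400 - (1)·0.5050) / (9) = -1.1850

0.8400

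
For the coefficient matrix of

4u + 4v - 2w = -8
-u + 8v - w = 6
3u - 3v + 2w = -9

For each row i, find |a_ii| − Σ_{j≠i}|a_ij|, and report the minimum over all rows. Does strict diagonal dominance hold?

-4

row 1: |4| − (4+2) = -2
row 2: |8| − (1+1) = 6
row 3: |2| − (3+3) = -4
minimum over rows = -4 → not strictly diagonally dominant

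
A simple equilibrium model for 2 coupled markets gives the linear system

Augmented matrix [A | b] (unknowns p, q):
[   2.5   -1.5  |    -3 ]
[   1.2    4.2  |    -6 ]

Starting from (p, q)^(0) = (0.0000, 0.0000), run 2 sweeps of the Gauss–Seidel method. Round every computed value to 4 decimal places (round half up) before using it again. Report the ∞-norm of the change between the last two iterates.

Iteration 1:
  p = (-3 - (-1.5)·0.0000) / (2.5) = -1.2000
  q = (-6 - (1.2)·-1.2000) / (4.2) = -1.0857
Iteration 2:
  p = (-3 - (-1.5)·-1.0857) / (2.5) = -1.8514
  q = (-6 - (1.2)·-1.8514) / (4.2) = -0.8996
Change: (-0.6514, 0.1861) → max |·| = 0.6514

0.6514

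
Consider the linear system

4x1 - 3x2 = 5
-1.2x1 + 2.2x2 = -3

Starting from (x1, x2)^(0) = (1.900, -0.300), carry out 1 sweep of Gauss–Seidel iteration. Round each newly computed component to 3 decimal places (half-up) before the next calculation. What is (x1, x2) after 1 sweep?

Iteration 1:
  x1 = (5 - (-3)·-0.300) / (4) = 1.025
  x2 = (-3 - (-1.2)·1.025) / (2.2) = -0.805

(1.025, -0.805)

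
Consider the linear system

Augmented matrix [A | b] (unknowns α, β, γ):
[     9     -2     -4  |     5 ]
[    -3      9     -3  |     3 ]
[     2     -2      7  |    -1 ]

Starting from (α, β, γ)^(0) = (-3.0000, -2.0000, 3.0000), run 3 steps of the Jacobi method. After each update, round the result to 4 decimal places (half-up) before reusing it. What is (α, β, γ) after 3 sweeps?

(0.5426, 0.4109, -0.0945)

Iteration 1:
  α = (5 - (-2)·-2.0000 - (-4)·3.0000) / (9) = 1.4444
  β = (3 - (-3)·-3.0000 - (-3)·3.0000) / (9) = 0.3333
  γ = (-1 - (2)·-3.0000 - (-2)·-2.0000) / (7) = 0.1429
Iteration 2:
  α = (5 - (-2)·0.3333 - (-4)·0.1429) / (9) = 0.6931
  β = (3 - (-3)·1.4444 - (-3)·0.1429) / (9) = 0.8624
  γ = (-1 - (2)·1.4444 - (-2)·0.3333) / (7) = -0.4603
Iteration 3:
  α = (5 - (-2)·0.8624 - (-4)·-0.4603) / (9) = 0.5426
  β = (3 - (-3)·0.6931 - (-3)·-0.4603) / (9) = 0.4109
  γ = (-1 - (2)·0.6931 - (-2)·0.8624) / (7) = -0.0945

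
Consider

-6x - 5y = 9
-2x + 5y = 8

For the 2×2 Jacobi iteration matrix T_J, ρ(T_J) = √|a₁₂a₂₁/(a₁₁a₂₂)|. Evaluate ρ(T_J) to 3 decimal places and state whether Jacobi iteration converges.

0.577

a₁₂a₂₁/(a₁₁a₂₂) = (-5)·(-2) / ((-6)·(5)) = -0.333333
ρ = √|-0.333333| = √0.333333 = 0.577
ρ < 1, so Jacobi converges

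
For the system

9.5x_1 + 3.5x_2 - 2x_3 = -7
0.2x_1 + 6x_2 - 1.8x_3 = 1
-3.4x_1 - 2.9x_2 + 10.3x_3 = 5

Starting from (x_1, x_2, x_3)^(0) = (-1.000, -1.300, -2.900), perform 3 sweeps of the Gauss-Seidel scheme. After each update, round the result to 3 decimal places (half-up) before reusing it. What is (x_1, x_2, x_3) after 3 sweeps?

Iteration 1:
  x_1 = (-7 - (3.5)·-1.300 - (-2)·-2.900) / (9.5) = -0.868
  x_2 = (1 - (0.2)·-0.868 - (-1.8)·-2.900) / (6) = -0.674
  x_3 = (5 - (-3.4)·-0.868 - (-2.9)·-0.674) / (10.3) = 0.009
Iteration 2:
  x_1 = (-7 - (3.5)·-0.674 - (-2)·0.009) / (9.5) = -0.487
  x_2 = (1 - (0.2)·-0.487 - (-1.8)·0.009) / (6) = 0.186
  x_3 = (5 - (-3.4)·-0.487 - (-2.9)·0.186) / (10.3) = 0.377
Iteration 3:
  x_1 = (-7 - (3.5)·0.186 - (-2)·0.377) / (9.5) = -0.726
  x_2 = (1 - (0.2)·-0.726 - (-1.8)·0.377) / (6) = 0.304
  x_3 = (5 - (-3.4)·-0.726 - (-2.9)·0.304) / (10.3) = 0.331

(-0.726, 0.304, 0.331)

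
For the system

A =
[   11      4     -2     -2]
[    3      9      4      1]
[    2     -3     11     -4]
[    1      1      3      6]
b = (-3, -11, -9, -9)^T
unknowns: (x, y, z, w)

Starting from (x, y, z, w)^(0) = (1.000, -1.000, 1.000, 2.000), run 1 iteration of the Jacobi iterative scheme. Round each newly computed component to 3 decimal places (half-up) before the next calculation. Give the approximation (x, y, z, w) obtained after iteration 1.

Iteration 1:
  x = (-3 - (4)·-1.000 - (-2)·1.000 - (-2)·2.000) / (11) = 0.636
  y = (-11 - (3)·1.000 - (4)·1.000 - (1)·2.000) / (9) = -2.222
  z = (-9 - (2)·1.000 - (-3)·-1.000 - (-4)·2.000) / (11) = -0.545
  w = (-9 - (1)·1.000 - (1)·-1.000 - (3)·1.000) / (6) = -2.000

(0.636, -2.222, -0.545, -2.000)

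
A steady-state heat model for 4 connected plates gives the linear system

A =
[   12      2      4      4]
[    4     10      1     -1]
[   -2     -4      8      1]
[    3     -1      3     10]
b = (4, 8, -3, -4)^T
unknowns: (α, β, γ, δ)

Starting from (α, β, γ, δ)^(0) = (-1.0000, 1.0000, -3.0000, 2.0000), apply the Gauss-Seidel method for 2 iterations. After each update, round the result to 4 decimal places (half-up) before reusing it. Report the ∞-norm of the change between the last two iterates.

0.4645

Iteration 1:
  α = (4 - (2)·1.0000 - (4)·-3.0000 - (4)·2.0000) / (12) = 0.5000
  β = (8 - (4)·0.5000 - (1)·-3.0000 - (-1)·2.0000) / (10) = 1.1000
  γ = (-3 - (-2)·0.5000 - (-4)·1.1000 - (1)·2.0000) / (8) = 0.0500
  δ = (-4 - (3)·0.5000 - (-1)·1.1000 - (3)·0.0500) / (10) = -0.4550
Iteration 2:
  α = (4 - (2)·1.1000 - (4)·0.0500 - (4)·-0.4550) / (12) = 0.2850
  β = (8 - (4)·0.2850 - (1)·0.0500 - (-1)·-0.4550) / (10) = 0.6355
  γ = (-3 - (-2)·0.2850 - (-4)·0.6355 - (1)·-0.4550) / (8) = 0.0709
  δ = (-4 - (3)·0.2850 - (-1)·0.6355 - (3)·0.0709) / (10) = -0.4432
Change: (-0.2150, -0.4645, 0.0209, 0.0118) → max |·| = 0.4645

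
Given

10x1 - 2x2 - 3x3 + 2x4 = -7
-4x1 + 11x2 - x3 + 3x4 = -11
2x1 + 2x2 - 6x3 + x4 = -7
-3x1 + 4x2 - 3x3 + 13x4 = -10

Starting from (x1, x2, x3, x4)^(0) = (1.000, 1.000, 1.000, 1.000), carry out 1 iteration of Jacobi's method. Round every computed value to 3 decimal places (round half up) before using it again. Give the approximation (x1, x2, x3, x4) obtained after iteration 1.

Iteration 1:
  x1 = (-7 - (-2)·1.000 - (-3)·1.000 - (2)·1.000) / (10) = -0.400
  x2 = (-11 - (-4)·1.000 - (-1)·1.000 - (3)·1.000) / (11) = -0.818
  x3 = (-7 - (2)·1.000 - (2)·1.000 - (1)·1.000) / (-6) = 2.000
  x4 = (-10 - (-3)·1.000 - (4)·1.000 - (-3)·1.000) / (13) = -0.615

(-0.400, -0.818, 2.000, -0.615)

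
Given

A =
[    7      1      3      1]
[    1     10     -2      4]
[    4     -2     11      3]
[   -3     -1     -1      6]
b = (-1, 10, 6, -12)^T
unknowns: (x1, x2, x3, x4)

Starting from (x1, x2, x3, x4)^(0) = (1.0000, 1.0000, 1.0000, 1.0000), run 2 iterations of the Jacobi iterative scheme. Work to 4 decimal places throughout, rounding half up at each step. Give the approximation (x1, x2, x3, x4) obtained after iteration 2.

Iteration 1:
  x1 = (-1 - (1)·1.0000 - (3)·1.0000 - (1)·1.0000) / (7) = -0.8571
  x2 = (10 - (1)·1.0000 - (-2)·1.0000 - (4)·1.0000) / (10) = 0.7000
  x3 = (6 - (4)·1.0000 - (-2)·1.0000 - (3)·1.0000) / (11) = 0.0909
  x4 = (-12 - (-3)·1.0000 - (-1)·1.0000 - (-1)·1.0000) / (6) = -1.1667
Iteration 2:
  x1 = (-1 - (1)·0.7000 - (3)·0.0909 - (1)·-1.1667) / (7) = -0.1151
  x2 = (10 - (1)·-0.8571 - (-2)·0.0909 - (4)·-1.1667) / (10) = 1.5706
  x3 = (6 - (4)·-0.8571 - (-2)·0.7000 - (3)·-1.1667) / (11) = 1.3026
  x4 = (-12 - (-3)·-0.8571 - (-1)·0.7000 - (-1)·0.0909) / (6) = -2.2967

(-0.1151, 1.5706, 1.3026, -2.2967)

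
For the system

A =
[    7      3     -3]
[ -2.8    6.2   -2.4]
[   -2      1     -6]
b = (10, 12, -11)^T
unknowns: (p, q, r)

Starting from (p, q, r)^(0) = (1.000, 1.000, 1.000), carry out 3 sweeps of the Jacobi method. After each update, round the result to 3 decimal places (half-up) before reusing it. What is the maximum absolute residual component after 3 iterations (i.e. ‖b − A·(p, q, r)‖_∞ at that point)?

Iteration 1:
  p = (10 - (3)·1.000 - (-3)·1.000) / (7) = 1.429
  q = (12 - (-2.8)·1.000 - (-2.4)·1.000) / (6.2) = 2.774
  r = (-11 - (-2)·1.000 - (1)·1.000) / (-6) = 1.667
Iteration 2:
  p = (10 - (3)·2.774 - (-3)·1.667) / (7) = 0.954
  q = (12 - (-2.8)·1.429 - (-2.4)·1.667) / (6.2) = 3.226
  r = (-11 - (-2)·1.429 - (1)·2.774) / (-6) = 1.819
Iteration 3:
  p = (10 - (3)·3.226 - (-3)·1.819) / (7) = 0.826
  q = (12 - (-2.8)·0.954 - (-2.4)·1.819) / (6.2) = 3.070
  r = (-11 - (-2)·0.954 - (1)·3.226) / (-6) = 2.053
Residual b − A·x = (1.167, 0.206, -0.100); ∞-norm = 1.167

1.167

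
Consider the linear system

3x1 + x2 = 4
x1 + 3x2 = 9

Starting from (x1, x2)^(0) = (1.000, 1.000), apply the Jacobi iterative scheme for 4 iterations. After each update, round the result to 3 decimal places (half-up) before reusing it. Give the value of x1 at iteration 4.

Iteration 1:
  x1 = (4 - (1)·1.000) / (3) = 1.000
  x2 = (9 - (1)·1.000) / (3) = 2.667
Iteration 2:
  x1 = (4 - (1)·2.667) / (3) = 0.444
  x2 = (9 - (1)·1.000) / (3) = 2.667
Iteration 3:
  x1 = (4 - (1)·2.667) / (3) = 0.444
  x2 = (9 - (1)·0.444) / (3) = 2.852
Iteration 4:
  x1 = (4 - (1)·2.852) / (3) = 0.383
  x2 = (9 - (1)·0.444) / (3) = 2.852

0.383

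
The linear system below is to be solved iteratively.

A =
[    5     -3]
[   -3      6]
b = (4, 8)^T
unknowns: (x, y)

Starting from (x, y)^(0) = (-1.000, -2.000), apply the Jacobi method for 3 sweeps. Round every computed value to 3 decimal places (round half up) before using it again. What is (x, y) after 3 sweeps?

Iteration 1:
  x = (4 - (-3)·-2.000) / (5) = -0.400
  y = (8 - (-3)·-1.000) / (6) = 0.833
Iteration 2:
  x = (4 - (-3)·0.833) / (5) = 1.300
  y = (8 - (-3)·-0.400) / (6) = 1.133
Iteration 3:
  x = (4 - (-3)·1.133) / (5) = 1.480
  y = (8 - (-3)·1.300) / (6) = 1.983

(1.480, 1.983)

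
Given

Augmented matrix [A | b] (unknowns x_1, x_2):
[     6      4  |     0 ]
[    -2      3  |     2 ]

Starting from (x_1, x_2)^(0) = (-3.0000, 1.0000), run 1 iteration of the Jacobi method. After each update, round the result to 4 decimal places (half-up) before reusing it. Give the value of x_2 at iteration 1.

-1.3333

Iteration 1:
  x_1 = (0 - (4)·1.0000) / (6) = -0.6667
  x_2 = (2 - (-2)·-3.0000) / (3) = -1.3333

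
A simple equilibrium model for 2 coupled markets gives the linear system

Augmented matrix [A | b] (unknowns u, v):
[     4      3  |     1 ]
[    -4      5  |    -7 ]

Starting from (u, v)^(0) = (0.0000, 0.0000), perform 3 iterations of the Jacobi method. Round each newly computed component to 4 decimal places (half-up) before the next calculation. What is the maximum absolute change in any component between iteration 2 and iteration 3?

Iteration 1:
  u = (1 - (3)·0.0000) / (4) = 0.2500
  v = (-7 - (-4)·0.0000) / (5) = -1.4000
Iteration 2:
  u = (1 - (3)·-1.4000) / (4) = 1.3000
  v = (-7 - (-4)·0.2500) / (5) = -1.2000
Iteration 3:
  u = (1 - (3)·-1.2000) / (4) = 1.1500
  v = (-7 - (-4)·1.3000) / (5) = -0.3600
Change: (-0.1500, 0.8400) → max |·| = 0.8400

0.8400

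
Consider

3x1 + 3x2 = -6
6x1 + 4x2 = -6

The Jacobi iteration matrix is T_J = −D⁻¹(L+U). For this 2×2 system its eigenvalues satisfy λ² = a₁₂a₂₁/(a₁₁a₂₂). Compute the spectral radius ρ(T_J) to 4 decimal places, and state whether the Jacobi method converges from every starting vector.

1.2247

a₁₂a₂₁/(a₁₁a₂₂) = (3)·(6) / ((3)·(4)) = 1.500000
ρ = √|1.500000| = √1.500000 = 1.2247
ρ > 1, so Jacobi diverges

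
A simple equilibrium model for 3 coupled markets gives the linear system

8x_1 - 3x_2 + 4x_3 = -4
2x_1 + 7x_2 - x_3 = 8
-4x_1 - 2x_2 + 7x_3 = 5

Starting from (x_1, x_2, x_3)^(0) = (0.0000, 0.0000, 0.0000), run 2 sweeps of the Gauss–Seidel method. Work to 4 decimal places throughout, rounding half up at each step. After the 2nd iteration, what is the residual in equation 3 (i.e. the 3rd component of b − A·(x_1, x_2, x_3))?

-0.0003

Iteration 1:
  x_1 = (-4 - (-3)·0.0000 - (4)·0.0000) / (8) = -0.5000
  x_2 = (8 - (2)·-0.5000 - (-1)·0.0000) / (7) = 1.2857
  x_3 = (5 - (-4)·-0.5000 - (-2)·1.2857) / (7) = 0.7959
Iteration 2:
  x_1 = (-4 - (-3)·1.2857 - (4)·0.7959) / (8) = -0.4158
  x_2 = (8 - (2)·-0.4158 - (-1)·0.7959) / (7) = 1.3754
  x_3 = (5 - (-4)·-0.4158 - (-2)·1.3754) / (7) = 0.8697
Residual b − A·x = (-0.0262, 0.0735, -0.0003)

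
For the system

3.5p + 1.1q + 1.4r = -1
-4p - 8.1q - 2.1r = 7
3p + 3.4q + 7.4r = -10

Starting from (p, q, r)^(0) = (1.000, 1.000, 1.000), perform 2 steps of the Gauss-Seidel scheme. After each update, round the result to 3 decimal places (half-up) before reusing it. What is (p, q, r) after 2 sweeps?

Iteration 1:
  p = (-1 - (1.1)·1.000 - (1.4)·1.000) / (3.5) = -1.000
  q = (7 - (-4)·-1.000 - (-2.1)·1.000) / (-8.1) = -0.630
  r = (-10 - (3)·-1.000 - (3.4)·-0.630) / (7.4) = -0.656
Iteration 2:
  p = (-1 - (1.1)·-0.630 - (1.4)·-0.656) / (3.5) = 0.175
  q = (7 - (-4)·0.175 - (-2.1)·-0.656) / (-8.1) = -0.781
  r = (-10 - (3)·0.175 - (3.4)·-0.781) / (7.4) = -1.063

(0.175, -0.781, -1.063)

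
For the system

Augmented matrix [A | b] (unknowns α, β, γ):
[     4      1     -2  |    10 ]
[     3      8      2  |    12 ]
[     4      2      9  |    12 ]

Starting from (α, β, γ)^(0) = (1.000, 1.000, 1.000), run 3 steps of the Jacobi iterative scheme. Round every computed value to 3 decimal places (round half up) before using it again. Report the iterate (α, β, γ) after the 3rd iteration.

(2.383, 0.540, 0.104)

Iteration 1:
  α = (10 - (1)·1.000 - (-2)·1.000) / (4) = 2.750
  β = (12 - (3)·1.000 - (2)·1.000) / (8) = 0.875
  γ = (12 - (4)·1.000 - (2)·1.000) / (9) = 0.667
Iteration 2:
  α = (10 - (1)·0.875 - (-2)·0.667) / (4) = 2.615
  β = (12 - (3)·2.750 - (2)·0.667) / (8) = 0.302
  γ = (12 - (4)·2.750 - (2)·0.875) / (9) = -0.083
Iteration 3:
  α = (10 - (1)·0.302 - (-2)·-0.083) / (4) = 2.383
  β = (12 - (3)·2.615 - (2)·-0.083) / (8) = 0.540
  γ = (12 - (4)·2.615 - (2)·0.302) / (9) = 0.104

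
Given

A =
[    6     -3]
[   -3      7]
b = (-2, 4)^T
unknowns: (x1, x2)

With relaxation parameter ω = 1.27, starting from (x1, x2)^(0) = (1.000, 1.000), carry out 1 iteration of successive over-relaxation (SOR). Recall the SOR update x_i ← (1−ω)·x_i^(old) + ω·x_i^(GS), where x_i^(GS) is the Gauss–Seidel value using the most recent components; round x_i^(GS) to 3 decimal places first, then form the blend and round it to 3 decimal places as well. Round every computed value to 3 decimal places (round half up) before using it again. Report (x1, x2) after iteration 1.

(-0.058, 0.425)

Iteration 1:
  x1: GS value = (-2 - (-3)·1.000) / (6) = 0.167;  x1 ← (1−ω)·1.000 + ω·0.167 = -0.058
  x2: GS value = (4 - (-3)·-0.058) / (7) = 0.547;  x2 ← (1−ω)·1.000 + ω·0.547 = 0.425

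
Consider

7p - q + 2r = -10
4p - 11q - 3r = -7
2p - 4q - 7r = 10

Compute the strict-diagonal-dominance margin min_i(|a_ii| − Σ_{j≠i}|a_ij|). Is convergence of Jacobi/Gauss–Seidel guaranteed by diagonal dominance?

1

row 1: |7| − (1+2) = 4
row 2: |-11| − (4+3) = 4
row 3: |-7| − (2+4) = 1
minimum over rows = 1 → strictly diagonally dominant (convergence guaranteed)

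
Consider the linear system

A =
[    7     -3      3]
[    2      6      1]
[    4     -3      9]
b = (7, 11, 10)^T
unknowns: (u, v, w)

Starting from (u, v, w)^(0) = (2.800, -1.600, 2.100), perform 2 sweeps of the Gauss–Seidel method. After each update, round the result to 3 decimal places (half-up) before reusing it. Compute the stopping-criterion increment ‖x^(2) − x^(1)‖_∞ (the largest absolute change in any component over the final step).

1.478

Iteration 1:
  u = (7 - (-3)·-1.600 - (3)·2.100) / (7) = -0.586
  v = (11 - (2)·-0.586 - (1)·2.100) / (6) = 1.679
  w = (10 - (4)·-0.586 - (-3)·1.679) / (9) = 1.931
Iteration 2:
  u = (7 - (-3)·1.679 - (3)·1.931) / (7) = 0.892
  v = (11 - (2)·0.892 - (1)·1.931) / (6) = 1.214
  w = (10 - (4)·0.892 - (-3)·1.214) / (9) = 1.119
Change: (1.478, -0.465, -0.812) → max |·| = 1.478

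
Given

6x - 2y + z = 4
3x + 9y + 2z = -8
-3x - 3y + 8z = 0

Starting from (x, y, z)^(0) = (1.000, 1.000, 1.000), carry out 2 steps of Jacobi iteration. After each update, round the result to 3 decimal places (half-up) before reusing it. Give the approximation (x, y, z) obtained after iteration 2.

(0.060, -1.333, -0.229)

Iteration 1:
  x = (4 - (-2)·1.000 - (1)·1.000) / (6) = 0.833
  y = (-8 - (3)·1.000 - (2)·1.000) / (9) = -1.444
  z = (0 - (-3)·1.000 - (-3)·1.000) / (8) = 0.750
Iteration 2:
  x = (4 - (-2)·-1.444 - (1)·0.750) / (6) = 0.060
  y = (-8 - (3)·0.833 - (2)·0.750) / (9) = -1.333
  z = (0 - (-3)·0.833 - (-3)·-1.444) / (8) = -0.229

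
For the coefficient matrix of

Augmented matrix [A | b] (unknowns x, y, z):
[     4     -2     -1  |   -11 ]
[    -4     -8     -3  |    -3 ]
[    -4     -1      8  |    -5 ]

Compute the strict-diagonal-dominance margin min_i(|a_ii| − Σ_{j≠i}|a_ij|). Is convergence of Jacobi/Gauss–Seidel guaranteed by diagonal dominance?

1

row 1: |4| − (2+1) = 1
row 2: |-8| − (4+3) = 1
row 3: |8| − (4+1) = 3
minimum over rows = 1 → strictly diagonally dominant (convergence guaranteed)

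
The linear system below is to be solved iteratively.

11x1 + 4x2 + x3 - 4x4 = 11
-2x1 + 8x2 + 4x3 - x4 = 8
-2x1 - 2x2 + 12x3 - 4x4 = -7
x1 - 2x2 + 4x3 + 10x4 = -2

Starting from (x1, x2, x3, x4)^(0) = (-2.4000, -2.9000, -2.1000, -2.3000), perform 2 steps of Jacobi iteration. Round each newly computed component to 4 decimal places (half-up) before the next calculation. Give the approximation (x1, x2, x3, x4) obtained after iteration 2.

(0.8894, 2.5064, -0.0547, 0.7849)

Iteration 1:
  x1 = (11 - (4)·-2.9000 - (1)·-2.1000 - (-4)·-2.3000) / (11) = 1.4091
  x2 = (8 - (-2)·-2.4000 - (4)·-2.1000 - (-1)·-2.3000) / (8) = 1.1625
  x3 = (-7 - (-2)·-2.4000 - (-2)·-2.9000 - (-4)·-2.3000) / (12) = -2.2333
  x4 = (-2 - (1)·-2.4000 - (-2)·-2.9000 - (4)·-2.1000) / (10) = 0.3000
Iteration 2:
  x1 = (11 - (4)·1.1625 - (1)·-2.2333 - (-4)·0.3000) / (11) = 0.8894
  x2 = (8 - (-2)·1.4091 - (4)·-2.2333 - (-1)·0.3000) / (8) = 2.5064
  x3 = (-7 - (-2)·1.4091 - (-2)·1.1625 - (-4)·0.3000) / (12) = -0.0547
  x4 = (-2 - (1)·1.4091 - (-2)·1.1625 - (4)·-2.2333) / (10) = 0.7849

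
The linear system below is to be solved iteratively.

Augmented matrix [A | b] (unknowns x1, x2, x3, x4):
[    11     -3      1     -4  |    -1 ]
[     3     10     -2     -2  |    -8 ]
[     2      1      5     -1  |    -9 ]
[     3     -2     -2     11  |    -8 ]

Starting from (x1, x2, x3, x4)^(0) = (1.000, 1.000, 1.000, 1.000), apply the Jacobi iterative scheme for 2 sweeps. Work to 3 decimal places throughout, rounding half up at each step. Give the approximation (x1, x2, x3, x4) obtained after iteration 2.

(-0.313, -1.504, -1.969, -1.379)

Iteration 1:
  x1 = (-1 - (-3)·1.000 - (1)·1.000 - (-4)·1.000) / (11) = 0.455
  x2 = (-8 - (3)·1.000 - (-2)·1.000 - (-2)·1.000) / (10) = -0.700
  x3 = (-9 - (2)·1.000 - (1)·1.000 - (-1)·1.000) / (5) = -2.200
  x4 = (-8 - (3)·1.000 - (-2)·1.000 - (-2)·1.000) / (11) = -0.636
Iteration 2:
  x1 = (-1 - (-3)·-0.700 - (1)·-2.200 - (-4)·-0.636) / (11) = -0.313
  x2 = (-8 - (3)·0.455 - (-2)·-2.200 - (-2)·-0.636) / (10) = -1.504
  x3 = (-9 - (2)·0.455 - (1)·-0.700 - (-1)·-0.636) / (5) = -1.969
  x4 = (-8 - (3)·0.455 - (-2)·-0.700 - (-2)·-2.200) / (11) = -1.379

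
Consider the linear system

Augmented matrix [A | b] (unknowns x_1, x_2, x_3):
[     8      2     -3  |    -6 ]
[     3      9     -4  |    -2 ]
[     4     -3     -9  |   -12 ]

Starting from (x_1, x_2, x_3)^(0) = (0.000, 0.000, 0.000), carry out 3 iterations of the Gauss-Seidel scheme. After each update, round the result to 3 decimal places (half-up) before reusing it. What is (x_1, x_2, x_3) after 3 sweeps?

(-0.444, 0.391, 1.006)

Iteration 1:
  x_1 = (-6 - (2)·0.000 - (-3)·0.000) / (8) = -0.750
  x_2 = (-2 - (3)·-0.750 - (-4)·0.000) / (9) = 0.028
  x_3 = (-12 - (4)·-0.750 - (-3)·0.028) / (-9) = 0.991
Iteration 2:
  x_1 = (-6 - (2)·0.028 - (-3)·0.991) / (8) = -0.385
  x_2 = (-2 - (3)·-0.385 - (-4)·0.991) / (9) = 0.347
  x_3 = (-12 - (4)·-0.385 - (-3)·0.347) / (-9) = 1.047
Iteration 3:
  x_1 = (-6 - (2)·0.347 - (-3)·1.047) / (8) = -0.444
  x_2 = (-2 - (3)·-0.444 - (-4)·1.047) / (9) = 0.391
  x_3 = (-12 - (4)·-0.444 - (-3)·0.391) / (-9) = 1.006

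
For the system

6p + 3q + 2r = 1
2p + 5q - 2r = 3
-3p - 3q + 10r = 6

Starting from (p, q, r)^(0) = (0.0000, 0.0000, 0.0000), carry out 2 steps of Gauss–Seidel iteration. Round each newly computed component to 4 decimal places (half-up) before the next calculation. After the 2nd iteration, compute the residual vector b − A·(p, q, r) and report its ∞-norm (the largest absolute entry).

Iteration 1:
  p = (1 - (3)·0.0000 - (2)·0.0000) / (6) = 0.1667
  q = (3 - (2)·0.1667 - (-2)·0.0000) / (5) = 0.5333
  r = (6 - (-3)·0.1667 - (-3)·0.5333) / (10) = 0.8100
Iteration 2:
  p = (1 - (3)·0.5333 - (2)·0.8100) / (6) = -0.3700
  q = (3 - (2)·-0.3700 - (-2)·0.8100) / (5) = 1.0720
  r = (6 - (-3)·-0.3700 - (-3)·1.0720) / (10) = 0.8106
Residual b − A·x = (-1.6172, 0.0012, 0.0000); ∞-norm = 1.6172

1.6172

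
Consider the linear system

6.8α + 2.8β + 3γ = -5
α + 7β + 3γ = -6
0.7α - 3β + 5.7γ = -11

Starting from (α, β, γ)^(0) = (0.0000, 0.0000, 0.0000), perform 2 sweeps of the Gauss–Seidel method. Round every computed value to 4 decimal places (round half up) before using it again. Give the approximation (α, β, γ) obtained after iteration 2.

Iteration 1:
  α = (-5 - (2.8)·0.0000 - (3)·0.0000) / (6.8) = -0.7353
  β = (-6 - (1)·-0.7353 - (3)·0.0000) / (7) = -0.7521
  γ = (-11 - (0.7)·-0.7353 - (-3)·-0.7521) / (5.7) = -2.2354
Iteration 2:
  α = (-5 - (2.8)·-0.7521 - (3)·-2.2354) / (6.8) = 0.5606
  β = (-6 - (1)·0.5606 - (3)·-2.2354) / (7) = 0.0208
  γ = (-11 - (0.7)·0.5606 - (-3)·0.0208) / (5.7) = -1.9877

(0.5606, 0.0208, -1.9877)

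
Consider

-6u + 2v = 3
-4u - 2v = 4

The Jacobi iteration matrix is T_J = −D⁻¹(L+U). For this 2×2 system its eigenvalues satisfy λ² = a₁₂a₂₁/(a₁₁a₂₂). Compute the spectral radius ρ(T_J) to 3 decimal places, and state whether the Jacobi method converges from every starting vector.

0.816

a₁₂a₂₁/(a₁₁a₂₂) = (2)·(-4) / ((-6)·(-2)) = -0.666667
ρ = √|-0.666667| = √0.666667 = 0.816
ρ < 1, so Jacobi converges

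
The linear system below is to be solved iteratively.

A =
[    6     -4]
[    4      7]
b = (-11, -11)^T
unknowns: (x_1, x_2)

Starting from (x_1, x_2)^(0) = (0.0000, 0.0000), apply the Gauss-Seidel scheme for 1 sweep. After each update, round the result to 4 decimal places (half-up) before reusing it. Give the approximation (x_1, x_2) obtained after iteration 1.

(-1.8333, -0.5238)

Iteration 1:
  x_1 = (-11 - (-4)·0.0000) / (6) = -1.8333
  x_2 = (-11 - (4)·-1.8333) / (7) = -0.5238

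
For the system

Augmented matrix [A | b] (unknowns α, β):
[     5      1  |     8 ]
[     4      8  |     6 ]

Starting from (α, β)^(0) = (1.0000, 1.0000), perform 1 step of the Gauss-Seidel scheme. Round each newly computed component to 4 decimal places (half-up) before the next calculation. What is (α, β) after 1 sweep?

Iteration 1:
  α = (8 - (1)·1.0000) / (5) = 1.4000
  β = (6 - (4)·1.4000) / (8) = 0.0500

(1.4000, 0.0500)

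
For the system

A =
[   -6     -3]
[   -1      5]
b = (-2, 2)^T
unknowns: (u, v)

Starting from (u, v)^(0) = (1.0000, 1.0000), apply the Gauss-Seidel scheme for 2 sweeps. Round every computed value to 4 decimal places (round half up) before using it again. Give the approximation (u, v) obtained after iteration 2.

(0.1500, 0.4300)

Iteration 1:
  u = (-2 - (-3)·1.0000) / (-6) = -0.1667
  v = (2 - (-1)·-0.1667) / (5) = 0.3667
Iteration 2:
  u = (-2 - (-3)·0.3667) / (-6) = 0.1500
  v = (2 - (-1)·0.1500) / (5) = 0.4300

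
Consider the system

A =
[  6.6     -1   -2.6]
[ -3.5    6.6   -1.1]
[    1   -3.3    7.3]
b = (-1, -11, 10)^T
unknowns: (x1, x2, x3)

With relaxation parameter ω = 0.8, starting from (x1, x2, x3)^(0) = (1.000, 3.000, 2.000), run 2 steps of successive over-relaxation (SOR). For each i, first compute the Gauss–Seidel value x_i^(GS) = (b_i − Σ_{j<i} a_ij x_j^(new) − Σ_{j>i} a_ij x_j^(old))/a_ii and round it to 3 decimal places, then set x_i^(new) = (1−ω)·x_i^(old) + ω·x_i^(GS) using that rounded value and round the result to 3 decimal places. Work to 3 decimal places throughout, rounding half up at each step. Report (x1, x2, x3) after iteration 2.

Iteration 1:
  x1: GS value = (-1 - (-1)·3.000 - (-2.6)·2.000) / (6.6) = 1.091;  x1 ← (1−ω)·1.000 + ω·1.091 = 1.073
  x2: GS value = (-11 - (-3.5)·1.073 - (-1.1)·2.000) / (6.6) = -0.764;  x2 ← (1−ω)·3.000 + ω·-0.764 = -0.011
  x3: GS value = (10 - (1)·1.073 - (-3.3)·-0.011) / (7.3) = 1.218;  x3 ← (1−ω)·2.000 + ω·1.218 = 1.374
Iteration 2:
  x1: GS value = (-1 - (-1)·-0.011 - (-2.6)·1.374) / (6.6) = 0.388;  x1 ← (1−ω)·1.073 + ω·0.388 = 0.525
  x2: GS value = (-11 - (-3.5)·0.525 - (-1.1)·1.374) / (6.6) = -1.159;  x2 ← (1−ω)·-0.011 + ω·-1.159 = -0.929
  x3: GS value = (10 - (1)·0.525 - (-3.3)·-0.929) / (7.3) = 0.878;  x3 ← (1−ω)·1.374 + ω·0.878 = 0.977

(0.525, -0.929, 0.977)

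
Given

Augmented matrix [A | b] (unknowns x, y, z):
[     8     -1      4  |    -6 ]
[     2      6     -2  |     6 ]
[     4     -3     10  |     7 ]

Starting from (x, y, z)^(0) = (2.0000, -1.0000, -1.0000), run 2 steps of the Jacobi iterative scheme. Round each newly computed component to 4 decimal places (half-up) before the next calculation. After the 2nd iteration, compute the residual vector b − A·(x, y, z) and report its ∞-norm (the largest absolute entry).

Iteration 1:
  x = (-6 - (-1)·-1.0000 - (4)·-1.0000) / (8) = -0.3750
  y = (6 - (2)·2.0000 - (-2)·-1.0000) / (6) = 0.0000
  z = (7 - (4)·2.0000 - (-3)·-1.0000) / (10) = -0.4000
Iteration 2:
  x = (-6 - (-1)·0.0000 - (4)·-0.4000) / (8) = -0.5500
  y = (6 - (2)·-0.3750 - (-2)·-0.4000) / (6) = 0.9917
  z = (7 - (4)·-0.3750 - (-3)·0.0000) / (10) = 0.8500
Residual b − A·x = (-4.0083, 2.8498, 3.6751); ∞-norm = 4.0083

4.0083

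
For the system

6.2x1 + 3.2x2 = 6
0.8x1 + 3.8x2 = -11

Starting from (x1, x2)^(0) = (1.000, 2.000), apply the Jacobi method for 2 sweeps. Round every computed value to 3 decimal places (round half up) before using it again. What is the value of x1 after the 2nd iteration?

Iteration 1:
  x1 = (6 - (3.2)·2.000) / (6.2) = -0.065
  x2 = (-11 - (0.8)·1.000) / (3.8) = -3.105
Iteration 2:
  x1 = (6 - (3.2)·-3.105) / (6.2) = 2.570
  x2 = (-11 - (0.8)·-0.065) / (3.8) = -2.881

2.570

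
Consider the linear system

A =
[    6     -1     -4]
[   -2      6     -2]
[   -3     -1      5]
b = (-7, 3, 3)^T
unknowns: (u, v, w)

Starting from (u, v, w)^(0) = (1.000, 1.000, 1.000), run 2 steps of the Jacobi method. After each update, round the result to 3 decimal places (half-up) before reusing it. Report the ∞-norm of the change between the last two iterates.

0.766

Iteration 1:
  u = (-7 - (-1)·1.000 - (-4)·1.000) / (6) = -0.333
  v = (3 - (-2)·1.000 - (-2)·1.000) / (6) = 1.167
  w = (3 - (-3)·1.000 - (-1)·1.000) / (5) = 1.400
Iteration 2:
  u = (-7 - (-1)·1.167 - (-4)·1.400) / (6) = -0.039
  v = (3 - (-2)·-0.333 - (-2)·1.400) / (6) = 0.856
  w = (3 - (-3)·-0.333 - (-1)·1.167) / (5) = 0.634
Change: (0.294, -0.311, -0.766) → max |·| = 0.766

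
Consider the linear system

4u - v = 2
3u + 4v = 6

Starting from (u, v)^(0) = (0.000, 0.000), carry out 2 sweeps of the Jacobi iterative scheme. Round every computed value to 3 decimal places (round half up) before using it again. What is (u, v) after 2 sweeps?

Iteration 1:
  u = (2 - (-1)·0.000) / (4) = 0.500
  v = (6 - (3)·0.000) / (4) = 1.500
Iteration 2:
  u = (2 - (-1)·1.500) / (4) = 0.875
  v = (6 - (3)·0.500) / (4) = 1.125

(0.875, 1.125)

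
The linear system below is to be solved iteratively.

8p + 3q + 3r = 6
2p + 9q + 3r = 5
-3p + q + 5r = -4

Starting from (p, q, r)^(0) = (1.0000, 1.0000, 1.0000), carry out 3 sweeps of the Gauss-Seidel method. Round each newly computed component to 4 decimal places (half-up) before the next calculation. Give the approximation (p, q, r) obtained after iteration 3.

Iteration 1:
  p = (6 - (3)·1.0000 - (3)·1.0000) / (8) = 0.0000
  q = (5 - (2)·0.0000 - (3)·1.0000) / (9) = 0.2222
  r = (-4 - (-3)·0.0000 - (1)·0.2222) / (5) = -0.8444
Iteration 2:
  p = (6 - (3)·0.2222 - (3)·-0.8444) / (8) = 0.9833
  q = (5 - (2)·0.9833 - (3)·-0.8444) / (9) = 0.6185
  r = (-4 - (-3)·0.9833 - (1)·0.6185) / (5) = -0.3337
Iteration 3:
  p = (6 - (3)·0.6185 - (3)·-0.3337) / (8) = 0.6432
  q = (5 - (2)·0.6432 - (3)·-0.3337) / (9) = 0.5239
  r = (-4 - (-3)·0.6432 - (1)·0.5239) / (5) = -0.5189

(0.6432, 0.5239, -0.5189)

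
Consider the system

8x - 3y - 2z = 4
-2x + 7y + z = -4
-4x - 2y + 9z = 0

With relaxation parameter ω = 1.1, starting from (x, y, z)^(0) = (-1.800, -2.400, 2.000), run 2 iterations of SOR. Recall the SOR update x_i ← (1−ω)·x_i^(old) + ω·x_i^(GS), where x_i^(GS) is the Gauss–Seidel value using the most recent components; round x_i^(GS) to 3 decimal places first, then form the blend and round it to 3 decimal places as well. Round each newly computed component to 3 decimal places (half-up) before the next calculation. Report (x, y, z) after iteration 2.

Iteration 1:
  x: GS value = (4 - (-3)·-2.400 - (-2)·2.000) / (8) = 0.100;  x ← (1−ω)·-1.800 + ω·0.100 = 0.290
  y: GS value = (-4 - (-2)·0.290 - (1)·2.000) / (7) = -0.774;  y ← (1−ω)·-2.400 + ω·-0.774 = -0.611
  z: GS value = (0 - (-4)·0.290 - (-2)·-0.611) / (9) = -0.007;  z ← (1−ω)·2.000 + ω·-0.007 = -0.208
Iteration 2:
  x: GS value = (4 - (-3)·-0.611 - (-2)·-0.208) / (8) = 0.219;  x ← (1−ω)·0.290 + ω·0.219 = 0.212
  y: GS value = (-4 - (-2)·0.212 - (1)·-0.208) / (7) = -0.481;  y ← (1−ω)·-0.611 + ω·-0.481 = -0.468
  z: GS value = (0 - (-4)·0.212 - (-2)·-0.468) / (9) = -0.010;  z ← (1−ω)·-0.208 + ω·-0.010 = 0.010

(0.212, -0.468, 0.010)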